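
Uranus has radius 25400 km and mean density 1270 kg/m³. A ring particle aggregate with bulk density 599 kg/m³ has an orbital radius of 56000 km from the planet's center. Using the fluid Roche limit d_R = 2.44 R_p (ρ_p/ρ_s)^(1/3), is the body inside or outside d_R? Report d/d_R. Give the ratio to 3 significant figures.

inside; d/d_R ≈ 0.703

d_R = 2.44 × (25400 km) × (1270/599)^(1/3) = 79620 km
d/d_R = (56000) / (79620) = 0.703
Since d/d_R < 1, the body is inside the Roche limit.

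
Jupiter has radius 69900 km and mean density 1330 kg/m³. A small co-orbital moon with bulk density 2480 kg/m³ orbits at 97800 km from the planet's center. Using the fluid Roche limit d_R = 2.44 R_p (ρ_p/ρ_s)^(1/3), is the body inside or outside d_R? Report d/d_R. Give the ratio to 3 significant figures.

inside; d/d_R ≈ 0.706

d_R = 2.44 × (69900 km) × (1330/2480)^(1/3) = 1.386 × 10⁵ km
d/d_R = (97800) / (1.386 × 10⁵) = 0.706
Since d/d_R < 1, the body is inside the Roche limit.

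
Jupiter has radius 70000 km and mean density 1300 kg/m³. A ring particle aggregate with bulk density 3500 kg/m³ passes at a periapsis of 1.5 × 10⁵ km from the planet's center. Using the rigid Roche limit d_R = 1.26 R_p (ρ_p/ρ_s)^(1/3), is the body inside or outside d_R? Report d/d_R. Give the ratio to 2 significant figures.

outside; d/d_R ≈ 2.4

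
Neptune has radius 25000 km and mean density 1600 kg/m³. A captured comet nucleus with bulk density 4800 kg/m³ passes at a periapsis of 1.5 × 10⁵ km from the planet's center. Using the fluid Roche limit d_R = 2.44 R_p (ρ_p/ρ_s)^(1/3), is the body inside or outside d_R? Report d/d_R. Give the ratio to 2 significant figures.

d_R = 2.44 × (25000 km) × (1600/4800)^(1/3) = 42300 km
d/d_R = (1.5 × 10⁵) / (42300) = 3.5
Since d/d_R > 1, the body is outside the Roche limit.

outside; d/d_R ≈ 3.5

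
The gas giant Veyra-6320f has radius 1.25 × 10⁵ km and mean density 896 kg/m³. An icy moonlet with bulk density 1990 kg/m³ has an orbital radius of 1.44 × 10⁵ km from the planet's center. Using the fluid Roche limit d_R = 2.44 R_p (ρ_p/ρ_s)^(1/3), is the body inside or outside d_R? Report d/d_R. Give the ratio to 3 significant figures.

inside; d/d_R ≈ 0.616

d_R = 2.44 × (1.25 × 10⁵ km) × (896/1990)^(1/3) = 2.338 × 10⁵ km
d/d_R = (1.44 × 10⁵) / (2.338 × 10⁵) = 0.616
Since d/d_R < 1, the body is inside the Roche limit.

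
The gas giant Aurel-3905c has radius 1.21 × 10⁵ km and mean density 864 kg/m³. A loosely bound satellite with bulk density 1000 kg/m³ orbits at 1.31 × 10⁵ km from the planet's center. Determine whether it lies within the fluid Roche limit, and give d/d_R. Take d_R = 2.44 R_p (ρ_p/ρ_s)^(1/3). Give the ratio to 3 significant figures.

d_R = 2.44 × (1.21 × 10⁵ km) × (864/1000)^(1/3) = 2.812 × 10⁵ km
d/d_R = (1.31 × 10⁵) / (2.812 × 10⁵) = 0.466
Since d/d_R < 1, the body is inside the Roche limit.

inside; d/d_R ≈ 0.466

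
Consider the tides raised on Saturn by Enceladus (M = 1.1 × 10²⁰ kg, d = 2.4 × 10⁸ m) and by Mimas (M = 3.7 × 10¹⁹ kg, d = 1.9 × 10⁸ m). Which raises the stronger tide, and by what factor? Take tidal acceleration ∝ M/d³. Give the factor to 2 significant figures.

Enceladus, by a factor of ≈ 1.5

Compare M/d³ for the two perturbers:
Enceladus: (1.1 × 10²⁰) / (2.4 × 10⁸)³ = 7.957 × 10⁻⁶
Mimas: (3.7 × 10¹⁹) / (1.9 × 10⁸)³ = 5.394 × 10⁻⁶
Ratio (larger/smaller) = 1.5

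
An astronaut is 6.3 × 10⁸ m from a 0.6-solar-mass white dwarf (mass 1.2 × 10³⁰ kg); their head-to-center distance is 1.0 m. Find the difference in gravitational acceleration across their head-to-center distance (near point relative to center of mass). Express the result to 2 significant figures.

6.4 × 10⁻⁷ m/s²

a_tidal = 2GMr/d³
        = 2 × (6.674 × 10⁻¹¹) × (1.2 × 10³⁰) × (1.0) / (6.3 × 10⁸)³
        = 6.4 × 10⁻⁷ m/s²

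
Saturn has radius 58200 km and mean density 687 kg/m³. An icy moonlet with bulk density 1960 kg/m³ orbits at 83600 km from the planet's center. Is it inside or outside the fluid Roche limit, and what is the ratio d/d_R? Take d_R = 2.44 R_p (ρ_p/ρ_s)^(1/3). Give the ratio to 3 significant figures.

inside; d/d_R ≈ 0.835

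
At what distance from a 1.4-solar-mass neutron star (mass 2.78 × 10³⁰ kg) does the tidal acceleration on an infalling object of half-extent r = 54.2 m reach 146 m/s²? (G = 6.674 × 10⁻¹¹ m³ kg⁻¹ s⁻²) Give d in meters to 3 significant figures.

5.16 × 10⁶ m

2GMr/d³ = a_tidal  ⇒  d = (2GMr / a_tidal)^(1/3)
d = (2 × 6.674×10⁻¹¹ × (2.78 × 10³⁰) × (54.2) / (146))^(1/3)
  = 5.16 × 10⁶ m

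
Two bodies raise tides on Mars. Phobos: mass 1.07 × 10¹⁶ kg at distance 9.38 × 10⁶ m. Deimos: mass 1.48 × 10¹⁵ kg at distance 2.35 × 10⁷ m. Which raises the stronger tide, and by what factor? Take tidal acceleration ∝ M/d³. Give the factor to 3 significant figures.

Tidal stretch scales as M/d³; compute that for each body.
Phobos: (1.07 × 10¹⁶) / (9.38 × 10⁶)³ = 1.297 × 10⁻⁵
Deimos: (1.48 × 10¹⁵) / (2.35 × 10⁷)³ = 1.140 × 10⁻⁷
Ratio (larger/smaller) = 114

Phobos, by a factor of ≈ 114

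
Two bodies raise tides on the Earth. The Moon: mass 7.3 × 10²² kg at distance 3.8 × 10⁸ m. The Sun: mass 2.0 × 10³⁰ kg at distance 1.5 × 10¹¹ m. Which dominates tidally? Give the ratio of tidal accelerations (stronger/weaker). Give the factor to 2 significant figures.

The Moon, by a factor of ≈ 2.2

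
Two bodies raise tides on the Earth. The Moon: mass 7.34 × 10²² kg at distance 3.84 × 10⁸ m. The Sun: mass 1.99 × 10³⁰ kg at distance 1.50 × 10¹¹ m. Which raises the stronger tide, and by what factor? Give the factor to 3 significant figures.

Tidal stretch scales as M/d³; compute that for each body.
The Moon: (7.34 × 10²²) / (3.84 × 10⁸)³ = 1.296 × 10⁻³
The Sun: (1.99 × 10³⁰) / (1.50 × 10¹¹)³ = 5.896 × 10⁻⁴
Ratio (larger/smaller) = 2.20

The Moon, by a factor of ≈ 2.20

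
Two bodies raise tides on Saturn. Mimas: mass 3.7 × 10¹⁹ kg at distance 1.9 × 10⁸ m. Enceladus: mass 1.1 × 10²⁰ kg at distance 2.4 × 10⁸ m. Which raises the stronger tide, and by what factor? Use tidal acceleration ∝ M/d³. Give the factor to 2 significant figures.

Enceladus, by a factor of ≈ 1.5

Compare M/d³ for the two perturbers:
Mimas: (3.7 × 10¹⁹) / (1.9 × 10⁸)³ = 5.394 × 10⁻⁶
Enceladus: (1.1 × 10²⁰) / (2.4 × 10⁸)³ = 7.957 × 10⁻⁶
Ratio (larger/smaller) = 1.5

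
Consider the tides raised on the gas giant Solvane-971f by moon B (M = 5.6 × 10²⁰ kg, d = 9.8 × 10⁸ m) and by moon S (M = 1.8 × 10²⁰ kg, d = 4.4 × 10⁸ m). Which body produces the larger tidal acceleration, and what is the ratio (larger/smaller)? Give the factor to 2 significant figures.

Tidal acceleration ∝ M/d³, so compare M/d³ for each.
Moon B: (5.6 × 10²⁰) / (9.8 × 10⁸)³ = 5.950 × 10⁻⁷
Moon S: (1.8 × 10²⁰) / (4.4 × 10⁸)³ = 2.113 × 10⁻⁶
Ratio (larger/smaller) = 3.6

Moon S, by a factor of ≈ 3.6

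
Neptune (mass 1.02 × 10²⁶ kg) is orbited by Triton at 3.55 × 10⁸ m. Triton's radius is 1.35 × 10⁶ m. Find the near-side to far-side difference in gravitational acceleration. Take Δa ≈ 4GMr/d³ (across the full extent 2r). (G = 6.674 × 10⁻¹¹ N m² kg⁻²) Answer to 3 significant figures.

8.22 × 10⁻⁴ m/s²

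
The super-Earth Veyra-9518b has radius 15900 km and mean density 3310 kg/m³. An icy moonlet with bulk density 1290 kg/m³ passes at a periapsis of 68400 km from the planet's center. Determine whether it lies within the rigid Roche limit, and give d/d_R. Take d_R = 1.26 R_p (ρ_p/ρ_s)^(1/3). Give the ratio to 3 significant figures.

d_R = 1.26 × (15900 km) × (3310/1290)^(1/3) = 27430 km
d/d_R = (68400) / (27430) = 2.49
Since d/d_R > 1, the body is outside the Roche limit.

outside; d/d_R ≈ 2.49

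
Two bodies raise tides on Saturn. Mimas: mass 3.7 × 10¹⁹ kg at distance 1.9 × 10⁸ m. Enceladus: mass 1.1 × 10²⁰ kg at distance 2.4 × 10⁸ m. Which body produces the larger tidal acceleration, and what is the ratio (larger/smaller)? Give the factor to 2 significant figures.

Tidal stretch scales as M/d³; compute that for each body.
Mimas: (3.7 × 10¹⁹) / (1.9 × 10⁸)³ = 5.394 × 10⁻⁶
Enceladus: (1.1 × 10²⁰) / (2.4 × 10⁸)³ = 7.957 × 10⁻⁶
Ratio (larger/smaller) = 1.5

Enceladus, by a factor of ≈ 1.5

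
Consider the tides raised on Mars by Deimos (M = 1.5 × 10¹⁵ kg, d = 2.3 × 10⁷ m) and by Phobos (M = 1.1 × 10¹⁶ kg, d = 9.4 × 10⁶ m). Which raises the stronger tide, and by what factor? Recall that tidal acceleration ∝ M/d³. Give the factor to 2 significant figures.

Phobos, by a factor of ≈ 110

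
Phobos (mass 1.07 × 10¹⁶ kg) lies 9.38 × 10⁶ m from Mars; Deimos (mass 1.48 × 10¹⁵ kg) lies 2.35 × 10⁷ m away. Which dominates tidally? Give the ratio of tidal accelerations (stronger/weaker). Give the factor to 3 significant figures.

Phobos, by a factor of ≈ 114

Tidal acceleration ∝ M/d³, so compare M/d³ for each.
Phobos: (1.07 × 10¹⁶) / (9.38 × 10⁶)³ = 1.297 × 10⁻⁵
Deimos: (1.48 × 10¹⁵) / (2.35 × 10⁷)³ = 1.140 × 10⁻⁷
Ratio (larger/smaller) = 114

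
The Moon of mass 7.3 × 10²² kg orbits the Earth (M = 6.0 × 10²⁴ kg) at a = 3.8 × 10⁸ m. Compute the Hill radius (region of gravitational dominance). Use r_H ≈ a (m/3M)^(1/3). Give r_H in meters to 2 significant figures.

r_H ≈ a (m/3M)^(1/3)
    = (3.8 × 10⁸) × (7.3 × 10²² / (3 × 6.0 × 10²⁴))^(1/3)
    = 6.1 × 10⁷ m

6.1 × 10⁷ m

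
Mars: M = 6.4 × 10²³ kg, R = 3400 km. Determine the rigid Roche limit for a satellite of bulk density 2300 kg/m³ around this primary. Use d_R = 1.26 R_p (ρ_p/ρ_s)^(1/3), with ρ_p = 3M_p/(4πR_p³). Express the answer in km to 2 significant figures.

ρ_p = 3M_p/(4πR_p³) = 3 × (6.4 × 10²³) / (4π × (3.4 × 10⁶ m)³) = 3900 kg/m³
d_R = 1.26 × 3400 km × (3900/2300)^(1/3)
    = 5100 km

5100 km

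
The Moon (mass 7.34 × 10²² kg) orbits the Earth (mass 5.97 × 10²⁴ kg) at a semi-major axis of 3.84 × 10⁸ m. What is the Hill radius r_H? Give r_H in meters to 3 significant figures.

6.15 × 10⁷ m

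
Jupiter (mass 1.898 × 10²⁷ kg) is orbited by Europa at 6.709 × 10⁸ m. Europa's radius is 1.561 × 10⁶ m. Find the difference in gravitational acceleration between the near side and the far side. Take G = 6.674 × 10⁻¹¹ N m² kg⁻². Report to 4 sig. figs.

2.619 × 10⁻³ m/s²

Near-to-far spans 2r, so the tidal difference is twice the near-to-center value: 4GMr/d³.
Δg = 4GMr/d³
   = 4 × (6.674 × 10⁻¹¹) × (1.898 × 10²⁷) × (1.561 × 10⁶) / (6.709 × 10⁸)³
   = 2.619 × 10⁻³ m/s²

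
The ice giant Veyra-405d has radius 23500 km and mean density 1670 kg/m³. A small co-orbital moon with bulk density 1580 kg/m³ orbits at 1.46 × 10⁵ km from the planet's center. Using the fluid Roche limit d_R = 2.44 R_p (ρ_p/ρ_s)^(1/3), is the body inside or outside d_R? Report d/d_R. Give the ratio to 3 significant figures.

outside; d/d_R ≈ 2.50

d_R = 2.44 × (23500 km) × (1670/1580)^(1/3) = 58410 km
d/d_R = (1.46 × 10⁵) / (58410) = 2.50
Since d/d_R > 1, the body is outside the Roche limit.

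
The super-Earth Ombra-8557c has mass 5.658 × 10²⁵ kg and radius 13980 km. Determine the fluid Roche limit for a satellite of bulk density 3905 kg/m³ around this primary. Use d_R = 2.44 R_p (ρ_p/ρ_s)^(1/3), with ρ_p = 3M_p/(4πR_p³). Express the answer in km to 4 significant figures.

ρ_p = 3M_p/(4πR_p³) = 3 × (5.658 × 10²⁵) / (4π × (1.398 × 10⁷ m)³) = 4944 kg/m³
d_R = 2.44 × 13980 km × (4944/3905)^(1/3)
    = 36900 km

36900 km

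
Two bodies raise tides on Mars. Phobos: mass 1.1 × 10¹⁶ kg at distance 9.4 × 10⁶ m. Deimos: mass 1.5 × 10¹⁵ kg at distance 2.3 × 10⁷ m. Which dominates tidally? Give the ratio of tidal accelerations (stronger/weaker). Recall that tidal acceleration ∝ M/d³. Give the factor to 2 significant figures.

Compare M/d³ for the two perturbers:
Phobos: (1.1 × 10¹⁶) / (9.4 × 10⁶)³ = 1.324 × 10⁻⁵
Deimos: (1.5 × 10¹⁵) / (2.3 × 10⁷)³ = 1.233 × 10⁻⁷
Ratio (larger/smaller) = 110

Phobos, by a factor of ≈ 110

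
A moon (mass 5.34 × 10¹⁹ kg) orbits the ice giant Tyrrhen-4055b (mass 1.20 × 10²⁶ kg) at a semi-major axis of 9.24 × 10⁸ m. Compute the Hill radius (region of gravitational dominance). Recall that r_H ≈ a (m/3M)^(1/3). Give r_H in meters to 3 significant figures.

4.89 × 10⁶ m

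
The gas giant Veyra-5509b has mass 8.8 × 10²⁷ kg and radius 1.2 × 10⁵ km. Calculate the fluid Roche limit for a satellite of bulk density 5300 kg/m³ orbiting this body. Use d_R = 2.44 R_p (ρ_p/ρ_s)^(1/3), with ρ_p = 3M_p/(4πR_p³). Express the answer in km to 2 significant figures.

1.8 × 10⁵ km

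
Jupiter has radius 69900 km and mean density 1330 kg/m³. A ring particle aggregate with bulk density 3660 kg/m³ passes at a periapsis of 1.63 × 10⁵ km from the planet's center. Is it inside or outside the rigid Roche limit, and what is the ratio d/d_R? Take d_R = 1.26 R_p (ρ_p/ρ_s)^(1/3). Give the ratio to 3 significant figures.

outside; d/d_R ≈ 2.59

d_R = 1.26 × (69900 km) × (1330/3660)^(1/3) = 62850 km
d/d_R = (1.63 × 10⁵) / (62850) = 2.59
Since d/d_R > 1, the body is outside the Roche limit.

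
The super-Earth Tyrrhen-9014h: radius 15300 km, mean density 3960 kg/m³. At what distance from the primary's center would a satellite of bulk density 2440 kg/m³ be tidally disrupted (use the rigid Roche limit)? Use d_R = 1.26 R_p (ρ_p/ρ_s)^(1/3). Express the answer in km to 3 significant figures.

22700 km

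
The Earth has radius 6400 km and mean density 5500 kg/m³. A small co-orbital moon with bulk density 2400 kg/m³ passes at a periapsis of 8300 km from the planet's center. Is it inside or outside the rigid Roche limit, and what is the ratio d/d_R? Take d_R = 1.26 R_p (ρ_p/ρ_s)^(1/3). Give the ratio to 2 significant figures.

d_R = 1.26 × (6400 km) × (5500/2400)^(1/3) = 10630 km
d/d_R = (8300) / (10630) = 0.78
Since d/d_R < 1, the body is inside the Roche limit.

inside; d/d_R ≈ 0.78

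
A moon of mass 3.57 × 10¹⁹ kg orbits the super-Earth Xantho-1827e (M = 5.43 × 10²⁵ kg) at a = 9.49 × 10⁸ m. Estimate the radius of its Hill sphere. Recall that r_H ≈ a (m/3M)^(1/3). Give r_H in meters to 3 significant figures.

5.72 × 10⁶ m

r_H ≈ a (m/3M)^(1/3)
    = (9.49 × 10⁸) × (3.57 × 10¹⁹ / (3 × 5.43 × 10²⁵))^(1/3)
    = 5.72 × 10⁶ m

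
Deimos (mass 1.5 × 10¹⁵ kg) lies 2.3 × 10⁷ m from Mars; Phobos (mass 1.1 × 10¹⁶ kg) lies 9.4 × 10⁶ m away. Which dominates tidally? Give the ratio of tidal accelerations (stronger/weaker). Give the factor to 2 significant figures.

The tide-raising term goes as M/d³ (the gradient of a 1/d² field).
Deimos: (1.5 × 10¹⁵) / (2.3 × 10⁷)³ = 1.233 × 10⁻⁷
Phobos: (1.1 × 10¹⁶) / (9.4 × 10⁶)³ = 1.324 × 10⁻⁵
Ratio (larger/smaller) = 110

Phobos, by a factor of ≈ 110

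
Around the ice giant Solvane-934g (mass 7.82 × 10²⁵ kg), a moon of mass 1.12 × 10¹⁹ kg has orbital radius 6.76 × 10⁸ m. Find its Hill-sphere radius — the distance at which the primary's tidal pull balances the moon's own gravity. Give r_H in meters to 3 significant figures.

r_H ≈ a (m/3M)^(1/3)
    = (6.76 × 10⁸) × (1.12 × 10¹⁹ / (3 × 7.82 × 10²⁵))^(1/3)
    = 2.45 × 10⁶ m

2.45 × 10⁶ m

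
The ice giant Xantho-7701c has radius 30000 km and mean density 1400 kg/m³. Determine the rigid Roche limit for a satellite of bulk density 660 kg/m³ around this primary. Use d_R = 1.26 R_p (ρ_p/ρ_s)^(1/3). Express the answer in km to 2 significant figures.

49000 km

d_R = 1.26 × 30000 km × (1400/660)^(1/3)
    = 49000 km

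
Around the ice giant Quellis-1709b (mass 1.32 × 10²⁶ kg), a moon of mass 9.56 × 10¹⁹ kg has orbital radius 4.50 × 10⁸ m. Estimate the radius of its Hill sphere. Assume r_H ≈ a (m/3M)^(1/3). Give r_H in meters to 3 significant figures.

2.80 × 10⁶ m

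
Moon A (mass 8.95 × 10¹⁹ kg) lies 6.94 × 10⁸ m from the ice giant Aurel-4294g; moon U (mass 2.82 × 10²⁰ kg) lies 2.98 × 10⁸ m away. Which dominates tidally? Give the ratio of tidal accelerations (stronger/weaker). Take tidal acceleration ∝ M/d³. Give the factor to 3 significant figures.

Moon U, by a factor of ≈ 39.8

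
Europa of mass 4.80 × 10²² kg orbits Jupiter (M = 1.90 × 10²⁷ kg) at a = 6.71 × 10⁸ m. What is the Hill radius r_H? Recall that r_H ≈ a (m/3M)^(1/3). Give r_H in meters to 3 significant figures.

1.37 × 10⁷ m

r_H ≈ a (m/3M)^(1/3)
    = (6.71 × 10⁸) × (4.80 × 10²² / (3 × 1.90 × 10²⁷))^(1/3)
    = 1.37 × 10⁷ m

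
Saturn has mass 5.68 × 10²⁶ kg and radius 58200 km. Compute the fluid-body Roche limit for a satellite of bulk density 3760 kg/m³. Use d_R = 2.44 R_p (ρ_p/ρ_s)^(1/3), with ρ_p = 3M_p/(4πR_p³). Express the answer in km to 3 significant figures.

ρ_p = 3M_p/(4πR_p³) = 3 × (5.68 × 10²⁶) / (4π × (5.82 × 10⁷ m)³) = 688 kg/m³
d_R = 2.44 × 58200 km × (688/3760)^(1/3)
    = 80600 km

80600 km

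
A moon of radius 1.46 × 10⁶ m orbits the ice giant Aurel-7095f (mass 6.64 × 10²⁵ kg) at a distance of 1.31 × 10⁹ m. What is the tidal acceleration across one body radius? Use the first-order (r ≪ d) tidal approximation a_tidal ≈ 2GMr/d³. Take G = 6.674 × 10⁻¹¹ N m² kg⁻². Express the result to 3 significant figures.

5.76 × 10⁻⁶ m/s²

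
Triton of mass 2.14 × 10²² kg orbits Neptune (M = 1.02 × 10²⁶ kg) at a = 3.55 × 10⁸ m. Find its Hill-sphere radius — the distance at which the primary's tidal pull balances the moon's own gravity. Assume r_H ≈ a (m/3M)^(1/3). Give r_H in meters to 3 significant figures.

1.46 × 10⁷ m

r_H ≈ a (m/3M)^(1/3)
    = (3.55 × 10⁸) × (2.14 × 10²² / (3 × 1.02 × 10²⁶))^(1/3)
    = 1.46 × 10⁷ m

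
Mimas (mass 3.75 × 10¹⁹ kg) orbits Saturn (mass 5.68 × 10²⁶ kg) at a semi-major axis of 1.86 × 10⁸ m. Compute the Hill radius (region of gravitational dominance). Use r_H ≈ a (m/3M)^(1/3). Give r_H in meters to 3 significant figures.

r_H ≈ a (m/3M)^(1/3)
    = (1.86 × 10⁸) × (3.75 × 10¹⁹ / (3 × 5.68 × 10²⁶))^(1/3)
    = 5.21 × 10⁵ m

5.21 × 10⁵ m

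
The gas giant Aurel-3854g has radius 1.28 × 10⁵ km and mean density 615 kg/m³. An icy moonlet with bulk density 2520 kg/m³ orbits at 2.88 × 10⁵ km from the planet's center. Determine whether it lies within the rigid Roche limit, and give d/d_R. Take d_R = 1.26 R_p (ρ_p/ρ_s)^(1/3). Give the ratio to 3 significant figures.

outside; d/d_R ≈ 2.86

d_R = 1.26 × (1.28 × 10⁵ km) × (615/2520)^(1/3) = 1.008 × 10⁵ km
d/d_R = (2.88 × 10⁵) / (1.008 × 10⁵) = 2.86
Since d/d_R > 1, the body is outside the Roche limit.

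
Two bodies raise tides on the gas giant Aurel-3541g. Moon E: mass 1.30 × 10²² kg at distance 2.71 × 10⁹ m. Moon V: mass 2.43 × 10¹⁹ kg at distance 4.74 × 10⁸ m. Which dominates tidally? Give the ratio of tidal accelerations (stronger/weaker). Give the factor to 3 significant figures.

Moon E, by a factor of ≈ 2.86

Tidal acceleration ∝ M/d³, so compare M/d³ for each.
Moon E: (1.30 × 10²²) / (2.71 × 10⁹)³ = 6.532 × 10⁻⁷
Moon V: (2.43 × 10¹⁹) / (4.74 × 10⁸)³ = 2.282 × 10⁻⁷
Ratio (larger/smaller) = 2.86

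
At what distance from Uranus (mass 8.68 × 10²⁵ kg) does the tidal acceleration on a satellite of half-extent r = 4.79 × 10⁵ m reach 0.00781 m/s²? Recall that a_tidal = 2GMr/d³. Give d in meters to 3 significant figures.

2GMr/d³ = a_tidal  ⇒  d = (2GMr / a_tidal)^(1/3)
d = (2 × 6.674×10⁻¹¹ × (8.68 × 10²⁵) × (4.79 × 10⁵) / (0.00781))^(1/3)
  = 8.92 × 10⁷ m

8.92 × 10⁷ m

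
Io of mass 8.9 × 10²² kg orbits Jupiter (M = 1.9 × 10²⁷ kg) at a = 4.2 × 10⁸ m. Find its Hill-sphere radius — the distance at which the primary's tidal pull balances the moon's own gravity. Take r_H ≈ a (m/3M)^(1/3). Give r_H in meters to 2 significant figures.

1.0 × 10⁷ m

r_H ≈ a (m/3M)^(1/3)
    = (4.2 × 10⁸) × (8.9 × 10²² / (3 × 1.9 × 10²⁷))^(1/3)
    = 1.0 × 10⁷ m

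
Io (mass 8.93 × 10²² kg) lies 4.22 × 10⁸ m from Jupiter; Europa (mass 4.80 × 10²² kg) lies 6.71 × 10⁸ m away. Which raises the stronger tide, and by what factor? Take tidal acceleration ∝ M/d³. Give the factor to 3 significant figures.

Compare M/d³ for the two perturbers:
Io: (8.93 × 10²²) / (4.22 × 10⁸)³ = 1.188 × 10⁻³
Europa: (4.80 × 10²²) / (6.71 × 10⁸)³ = 1.589 × 10⁻⁴
Ratio (larger/smaller) = 7.48

Io, by a factor of ≈ 7.48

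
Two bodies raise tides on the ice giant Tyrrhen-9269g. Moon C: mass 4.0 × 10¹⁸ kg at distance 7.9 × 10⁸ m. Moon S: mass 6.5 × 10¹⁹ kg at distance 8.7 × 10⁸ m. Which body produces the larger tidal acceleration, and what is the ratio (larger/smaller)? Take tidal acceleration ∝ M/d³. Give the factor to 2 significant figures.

Moon S, by a factor of ≈ 12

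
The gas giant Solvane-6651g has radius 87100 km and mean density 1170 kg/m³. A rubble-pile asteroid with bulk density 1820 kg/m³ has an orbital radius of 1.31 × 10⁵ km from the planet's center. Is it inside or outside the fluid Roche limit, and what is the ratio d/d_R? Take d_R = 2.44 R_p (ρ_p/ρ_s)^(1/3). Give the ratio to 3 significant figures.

d_R = 2.44 × (87100 km) × (1170/1820)^(1/3) = 1.834 × 10⁵ km
d/d_R = (1.31 × 10⁵) / (1.834 × 10⁵) = 0.714
Since d/d_R < 1, the body is inside the Roche limit.

inside; d/d_R ≈ 0.714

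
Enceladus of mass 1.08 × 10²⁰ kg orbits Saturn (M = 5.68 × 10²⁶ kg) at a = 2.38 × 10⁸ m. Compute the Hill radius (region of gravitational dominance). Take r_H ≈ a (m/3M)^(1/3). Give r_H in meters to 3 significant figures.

r_H ≈ a (m/3M)^(1/3)
    = (2.38 × 10⁸) × (1.08 × 10²⁰ / (3 × 5.68 × 10²⁶))^(1/3)
    = 9.49 × 10⁵ m

9.49 × 10⁵ m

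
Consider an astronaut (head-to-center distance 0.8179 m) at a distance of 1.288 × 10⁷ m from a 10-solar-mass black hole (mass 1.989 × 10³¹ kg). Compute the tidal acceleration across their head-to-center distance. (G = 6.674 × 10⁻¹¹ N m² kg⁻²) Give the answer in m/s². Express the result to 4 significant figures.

Δg = 2GMr/d³
   = 2 × (6.674 × 10⁻¹¹) × (1.989 × 10³¹) × (0.8179) / (1.288 × 10⁷)³
   = 1.016 m/s²

1.016 m/s²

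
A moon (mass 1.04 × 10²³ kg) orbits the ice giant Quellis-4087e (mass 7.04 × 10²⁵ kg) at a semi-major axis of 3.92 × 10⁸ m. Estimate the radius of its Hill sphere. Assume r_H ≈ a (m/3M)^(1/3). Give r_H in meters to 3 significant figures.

r_H ≈ a (m/3M)^(1/3)
    = (3.92 × 10⁸) × (1.04 × 10²³ / (3 × 7.04 × 10²⁵))^(1/3)
    = 3.10 × 10⁷ m

3.10 × 10⁷ m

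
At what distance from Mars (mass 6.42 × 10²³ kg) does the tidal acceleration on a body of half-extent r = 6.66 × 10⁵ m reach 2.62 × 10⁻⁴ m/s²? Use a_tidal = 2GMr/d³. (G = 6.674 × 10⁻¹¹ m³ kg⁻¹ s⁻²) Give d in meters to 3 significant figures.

2GMr/d³ = a_tidal  ⇒  d = (2GMr / a_tidal)^(1/3)
d = (2 × 6.674×10⁻¹¹ × (6.42 × 10²³) × (6.66 × 10⁵) / (2.62 × 10⁻⁴))^(1/3)
  = 6.02 × 10⁷ m

6.02 × 10⁷ m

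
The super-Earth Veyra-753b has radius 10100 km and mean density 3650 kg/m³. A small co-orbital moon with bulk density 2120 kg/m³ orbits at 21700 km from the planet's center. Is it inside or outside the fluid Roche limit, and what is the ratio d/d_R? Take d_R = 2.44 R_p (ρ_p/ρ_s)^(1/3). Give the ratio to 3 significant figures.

d_R = 2.44 × (10100 km) × (3650/2120)^(1/3) = 29540 km
d/d_R = (21700) / (29540) = 0.735
Since d/d_R < 1, the body is inside the Roche limit.

inside; d/d_R ≈ 0.735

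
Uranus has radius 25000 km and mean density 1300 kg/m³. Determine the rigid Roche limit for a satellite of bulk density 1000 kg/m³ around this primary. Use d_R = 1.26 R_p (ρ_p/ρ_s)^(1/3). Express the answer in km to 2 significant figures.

d_R = 1.26 × 25000 km × (1300/1000)^(1/3)
    = 34000 km

34000 km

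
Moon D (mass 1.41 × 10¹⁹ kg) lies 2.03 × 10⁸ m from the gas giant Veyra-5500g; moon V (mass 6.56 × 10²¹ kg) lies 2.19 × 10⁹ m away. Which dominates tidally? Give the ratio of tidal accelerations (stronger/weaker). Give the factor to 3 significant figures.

Moon D, by a factor of ≈ 2.70

Tidal acceleration ∝ M/d³, so compare M/d³ for each.
Moon D: (1.41 × 10¹⁹) / (2.03 × 10⁸)³ = 1.686 × 10⁻⁶
Moon V: (6.56 × 10²¹) / (2.19 × 10⁹)³ = 6.246 × 10⁻⁷
Ratio (larger/smaller) = 2.70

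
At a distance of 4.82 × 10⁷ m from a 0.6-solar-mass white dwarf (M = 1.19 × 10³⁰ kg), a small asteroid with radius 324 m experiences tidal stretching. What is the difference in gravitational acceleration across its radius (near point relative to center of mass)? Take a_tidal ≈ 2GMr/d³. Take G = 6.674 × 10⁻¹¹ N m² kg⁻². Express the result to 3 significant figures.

a_tidal = 2GMr/d³
        = 2 × (6.674 × 10⁻¹¹) × (1.19 × 10³⁰) × (324) / (4.82 × 10⁷)³
        = 4.60 × 10⁻¹ m/s²

4.60 × 10⁻¹ m/s²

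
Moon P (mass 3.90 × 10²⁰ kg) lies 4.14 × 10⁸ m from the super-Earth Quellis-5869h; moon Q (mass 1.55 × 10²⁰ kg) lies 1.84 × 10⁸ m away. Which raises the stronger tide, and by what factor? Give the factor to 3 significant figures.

Moon Q, by a factor of ≈ 4.53

Tidal stretch scales as M/d³; compute that for each body.
Moon P: (3.90 × 10²⁰) / (4.14 × 10⁸)³ = 5.496 × 10⁻⁶
Moon Q: (1.55 × 10²⁰) / (1.84 × 10⁸)³ = 2.488 × 10⁻⁵
Ratio (larger/smaller) = 4.53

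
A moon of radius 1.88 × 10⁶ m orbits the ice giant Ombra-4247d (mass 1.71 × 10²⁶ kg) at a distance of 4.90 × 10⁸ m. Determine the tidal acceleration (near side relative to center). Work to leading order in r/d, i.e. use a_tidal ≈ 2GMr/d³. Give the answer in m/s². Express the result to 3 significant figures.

3.65 × 10⁻⁴ m/s²

Since r ≪ d, expand the inverse-square field across one radius to get the leading 2GMr/d³ term.
Δa = 2GMr/d³
   = 2 × (6.674 × 10⁻¹¹) × (1.71 × 10²⁶) × (1.88 × 10⁶) / (4.90 × 10⁸)³
   = 3.65 × 10⁻⁴ m/s²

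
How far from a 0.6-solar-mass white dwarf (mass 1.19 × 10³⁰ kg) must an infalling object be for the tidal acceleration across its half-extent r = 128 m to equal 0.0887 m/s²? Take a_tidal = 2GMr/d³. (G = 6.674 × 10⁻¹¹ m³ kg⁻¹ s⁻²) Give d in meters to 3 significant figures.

2GMr/d³ = a_tidal  ⇒  d = (2GMr / a_tidal)^(1/3)
d = (2 × 6.674×10⁻¹¹ × (1.19 × 10³⁰) × (128) / (0.0887))^(1/3)
  = 6.12 × 10⁷ m

6.12 × 10⁷ m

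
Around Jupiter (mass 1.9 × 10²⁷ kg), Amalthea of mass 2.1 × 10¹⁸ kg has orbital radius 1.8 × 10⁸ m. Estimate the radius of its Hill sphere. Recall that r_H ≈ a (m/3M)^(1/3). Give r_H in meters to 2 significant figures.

1.3 × 10⁵ m

r_H ≈ a (m/3M)^(1/3)
    = (1.8 × 10⁸) × (2.1 × 10¹⁸ / (3 × 1.9 × 10²⁷))^(1/3)
    = 1.3 × 10⁵ m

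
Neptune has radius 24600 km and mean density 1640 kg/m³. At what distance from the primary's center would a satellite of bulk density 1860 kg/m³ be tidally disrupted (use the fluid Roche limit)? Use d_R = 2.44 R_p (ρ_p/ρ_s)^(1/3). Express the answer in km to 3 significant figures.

d_R = 2.44 × 24600 km × (1640/1860)^(1/3)
    = 57600 km

57600 km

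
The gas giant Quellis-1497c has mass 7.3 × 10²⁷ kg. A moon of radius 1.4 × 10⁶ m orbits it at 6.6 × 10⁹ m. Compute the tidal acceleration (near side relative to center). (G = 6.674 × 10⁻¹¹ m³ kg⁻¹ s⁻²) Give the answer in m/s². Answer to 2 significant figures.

Δg = 2GMr/d³
   = 2 × (6.674 × 10⁻¹¹) × (7.3 × 10²⁷) × (1.4 × 10⁶) / (6.6 × 10⁹)³
   = 4.7 × 10⁻⁶ m/s²

4.7 × 10⁻⁶ m/s²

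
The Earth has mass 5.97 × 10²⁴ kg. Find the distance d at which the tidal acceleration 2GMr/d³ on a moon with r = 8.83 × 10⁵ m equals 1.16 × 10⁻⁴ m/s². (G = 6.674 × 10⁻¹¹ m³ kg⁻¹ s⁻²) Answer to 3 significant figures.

1.82 × 10⁸ m

2GMr/d³ = a_tidal  ⇒  d = (2GMr / a_tidal)^(1/3)
d = (2 × 6.674×10⁻¹¹ × (5.97 × 10²⁴) × (8.83 × 10⁵) / (1.16 × 10⁻⁴))^(1/3)
  = 1.82 × 10⁸ m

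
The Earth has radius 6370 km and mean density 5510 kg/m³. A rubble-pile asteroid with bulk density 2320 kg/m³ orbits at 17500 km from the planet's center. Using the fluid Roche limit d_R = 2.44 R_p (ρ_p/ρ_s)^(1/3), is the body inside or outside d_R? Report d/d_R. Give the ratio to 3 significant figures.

inside; d/d_R ≈ 0.844

d_R = 2.44 × (6370 km) × (5510/2320)^(1/3) = 20740 km
d/d_R = (17500) / (20740) = 0.844
Since d/d_R < 1, the body is inside the Roche limit.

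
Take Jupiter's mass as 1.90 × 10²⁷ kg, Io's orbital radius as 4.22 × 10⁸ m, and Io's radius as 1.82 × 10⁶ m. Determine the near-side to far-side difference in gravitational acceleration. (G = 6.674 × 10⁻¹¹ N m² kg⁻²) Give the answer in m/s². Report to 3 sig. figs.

1.23 × 10⁻² m/s²

Δa = 4GMr/d³
   = 4 × (6.674 × 10⁻¹¹) × (1.90 × 10²⁷) × (1.82 × 10⁶) / (4.22 × 10⁸)³
   = 1.23 × 10⁻² m/s²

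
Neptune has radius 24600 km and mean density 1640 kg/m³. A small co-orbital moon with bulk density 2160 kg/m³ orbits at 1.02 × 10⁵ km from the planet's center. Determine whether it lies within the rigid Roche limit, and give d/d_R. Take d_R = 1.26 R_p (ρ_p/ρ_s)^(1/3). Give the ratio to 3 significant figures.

d_R = 1.26 × (24600 km) × (1640/2160)^(1/3) = 28280 km
d/d_R = (1.02 × 10⁵) / (28280) = 3.61
Since d/d_R > 1, the body is outside the Roche limit.

outside; d/d_R ≈ 3.61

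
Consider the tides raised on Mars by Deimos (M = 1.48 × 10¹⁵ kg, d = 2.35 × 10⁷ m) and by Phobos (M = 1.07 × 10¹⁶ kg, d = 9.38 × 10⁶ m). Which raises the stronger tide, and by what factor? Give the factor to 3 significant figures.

Phobos, by a factor of ≈ 114

Compare M/d³ for the two perturbers:
Deimos: (1.48 × 10¹⁵) / (2.35 × 10⁷)³ = 1.140 × 10⁻⁷
Phobos: (1.07 × 10¹⁶) / (9.38 × 10⁶)³ = 1.297 × 10⁻⁵
Ratio (larger/smaller) = 114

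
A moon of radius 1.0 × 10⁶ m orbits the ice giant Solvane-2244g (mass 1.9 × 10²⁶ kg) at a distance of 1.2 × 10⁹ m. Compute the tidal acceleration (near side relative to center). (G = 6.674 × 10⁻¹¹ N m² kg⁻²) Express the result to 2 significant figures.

1.5 × 10⁻⁵ m/s²

Δg = 2GMr/d³
   = 2 × (6.674 × 10⁻¹¹) × (1.9 × 10²⁶) × (1.0 × 10⁶) / (1.2 × 10⁹)³
   = 1.5 × 10⁻⁵ m/s²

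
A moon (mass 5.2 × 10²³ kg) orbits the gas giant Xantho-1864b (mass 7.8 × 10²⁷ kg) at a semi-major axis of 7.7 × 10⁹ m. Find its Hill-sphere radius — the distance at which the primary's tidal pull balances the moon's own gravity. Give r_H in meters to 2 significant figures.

2.2 × 10⁸ m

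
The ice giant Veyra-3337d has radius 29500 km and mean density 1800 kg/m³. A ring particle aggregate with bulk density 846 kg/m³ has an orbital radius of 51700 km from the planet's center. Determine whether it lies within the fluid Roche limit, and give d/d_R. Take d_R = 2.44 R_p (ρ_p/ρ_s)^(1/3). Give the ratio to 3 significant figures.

d_R = 2.44 × (29500 km) × (1800/846)^(1/3) = 92580 km
d/d_R = (51700) / (92580) = 0.558
Since d/d_R < 1, the body is inside the Roche limit.

inside; d/d_R ≈ 0.558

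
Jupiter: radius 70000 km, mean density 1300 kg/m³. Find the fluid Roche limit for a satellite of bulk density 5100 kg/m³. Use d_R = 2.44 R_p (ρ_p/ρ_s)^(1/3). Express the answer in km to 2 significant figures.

1.1 × 10⁵ km

d_R = 2.44 × 70000 km × (1300/5100)^(1/3)
    = 1.1 × 10⁵ km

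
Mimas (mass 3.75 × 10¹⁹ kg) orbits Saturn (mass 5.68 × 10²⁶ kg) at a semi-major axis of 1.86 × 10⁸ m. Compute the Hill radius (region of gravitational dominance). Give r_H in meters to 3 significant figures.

r_H ≈ a (m/3M)^(1/3)
    = (1.86 × 10⁸) × (3.75 × 10¹⁹ / (3 × 5.68 × 10²⁶))^(1/3)
    = 5.21 × 10⁵ m

5.21 × 10⁵ m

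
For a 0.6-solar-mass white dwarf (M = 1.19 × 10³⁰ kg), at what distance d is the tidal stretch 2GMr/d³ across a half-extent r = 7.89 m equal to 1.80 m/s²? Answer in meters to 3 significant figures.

8.86 × 10⁶ m

2GMr/d³ = a_tidal  ⇒  d = (2GMr / a_tidal)^(1/3)
d = (2 × 6.674×10⁻¹¹ × (1.19 × 10³⁰) × (7.89) / (1.80))^(1/3)
  = 8.86 × 10⁶ m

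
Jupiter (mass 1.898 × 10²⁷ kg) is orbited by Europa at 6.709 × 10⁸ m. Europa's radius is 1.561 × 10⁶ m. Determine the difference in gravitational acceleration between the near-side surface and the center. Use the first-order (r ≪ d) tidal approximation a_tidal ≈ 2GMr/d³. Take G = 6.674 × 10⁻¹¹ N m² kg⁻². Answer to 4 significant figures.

1.310 × 10⁻³ m/s²

The tidal stretch is the gradient of GM/d² times the body's extent r, hence the 1/d³ dependence.
Δa = 2GMr/d³
   = 2 × (6.674 × 10⁻¹¹) × (1.898 × 10²⁷) × (1.561 × 10⁶) / (6.709 × 10⁸)³
   = 1.310 × 10⁻³ m/s²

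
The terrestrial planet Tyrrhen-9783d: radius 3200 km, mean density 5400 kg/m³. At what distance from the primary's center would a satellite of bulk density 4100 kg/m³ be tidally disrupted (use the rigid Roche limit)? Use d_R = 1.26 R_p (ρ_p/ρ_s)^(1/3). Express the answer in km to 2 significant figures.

4400 km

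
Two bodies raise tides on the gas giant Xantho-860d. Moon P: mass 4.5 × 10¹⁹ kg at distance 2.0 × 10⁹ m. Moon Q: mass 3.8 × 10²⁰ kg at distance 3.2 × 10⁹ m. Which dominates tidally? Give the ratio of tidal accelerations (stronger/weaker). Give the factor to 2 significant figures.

Moon Q, by a factor of ≈ 2.1

Tidal acceleration ∝ M/d³, so compare M/d³ for each.
Moon P: (4.5 × 10¹⁹) / (2.0 × 10⁹)³ = 5.625 × 10⁻⁹
Moon Q: (3.8 × 10²⁰) / (3.2 × 10⁹)³ = 1.160 × 10⁻⁸
Ratio (larger/smaller) = 2.1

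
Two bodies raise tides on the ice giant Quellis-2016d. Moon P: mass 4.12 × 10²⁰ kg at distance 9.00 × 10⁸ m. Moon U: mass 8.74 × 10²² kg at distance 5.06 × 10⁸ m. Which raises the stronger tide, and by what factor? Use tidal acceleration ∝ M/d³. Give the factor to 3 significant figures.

Moon U, by a factor of ≈ 1190

The tide-raising term goes as M/d³ (the gradient of a 1/d² field).
Moon P: (4.12 × 10²⁰) / (9.00 × 10⁸)³ = 5.652 × 10⁻⁷
Moon U: (8.74 × 10²²) / (5.06 × 10⁸)³ = 6.746 × 10⁻⁴
Ratio (larger/smaller) = 1190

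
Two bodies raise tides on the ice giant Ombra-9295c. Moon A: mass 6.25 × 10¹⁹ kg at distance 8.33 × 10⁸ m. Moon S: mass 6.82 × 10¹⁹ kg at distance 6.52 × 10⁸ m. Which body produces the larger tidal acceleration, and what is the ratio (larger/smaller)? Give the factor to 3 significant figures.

Compare M/d³ for the two perturbers:
Moon A: (6.25 × 10¹⁹) / (8.33 × 10⁸)³ = 1.081 × 10⁻⁷
Moon S: (6.82 × 10¹⁹) / (6.52 × 10⁸)³ = 2.461 × 10⁻⁷
Ratio (larger/smaller) = 2.28

Moon S, by a factor of ≈ 2.28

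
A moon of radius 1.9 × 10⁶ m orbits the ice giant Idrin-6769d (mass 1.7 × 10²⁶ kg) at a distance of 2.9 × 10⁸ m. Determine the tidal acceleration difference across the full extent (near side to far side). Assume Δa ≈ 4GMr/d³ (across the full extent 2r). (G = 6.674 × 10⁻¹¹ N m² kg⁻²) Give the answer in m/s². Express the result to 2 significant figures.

3.5 × 10⁻³ m/s²

a_tidal = 4GMr/d³
        = 4 × (6.674 × 10⁻¹¹) × (1.7 × 10²⁶) × (1.9 × 10⁶) / (2.9 × 10⁸)³
        = 3.5 × 10⁻³ m/s²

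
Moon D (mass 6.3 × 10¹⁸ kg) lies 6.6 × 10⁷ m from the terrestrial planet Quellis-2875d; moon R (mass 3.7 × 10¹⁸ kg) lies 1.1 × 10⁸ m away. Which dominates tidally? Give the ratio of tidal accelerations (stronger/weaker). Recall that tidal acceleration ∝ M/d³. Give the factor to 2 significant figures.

Compare M/d³ for the two perturbers:
Moon D: (6.3 × 10¹⁸) / (6.6 × 10⁷)³ = 2.191 × 10⁻⁵
Moon R: (3.7 × 10¹⁸) / (1.1 × 10⁸)³ = 2.780 × 10⁻⁶
Ratio (larger/smaller) = 7.9

Moon D, by a factor of ≈ 7.9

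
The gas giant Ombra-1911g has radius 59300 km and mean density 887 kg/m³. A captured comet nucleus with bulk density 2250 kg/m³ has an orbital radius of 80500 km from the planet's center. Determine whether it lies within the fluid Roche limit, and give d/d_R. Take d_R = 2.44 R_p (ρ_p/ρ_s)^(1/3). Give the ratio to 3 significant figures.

d_R = 2.44 × (59300 km) × (887/2250)^(1/3) = 1.061 × 10⁵ km
d/d_R = (80500) / (1.061 × 10⁵) = 0.759
Since d/d_R < 1, the body is inside the Roche limit.

inside; d/d_R ≈ 0.759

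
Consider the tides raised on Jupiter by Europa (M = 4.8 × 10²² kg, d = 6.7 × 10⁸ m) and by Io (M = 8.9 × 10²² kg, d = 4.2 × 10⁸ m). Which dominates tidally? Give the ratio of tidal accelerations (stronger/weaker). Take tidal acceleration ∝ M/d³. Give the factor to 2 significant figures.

Tidal stretch scales as M/d³; compute that for each body.
Europa: (4.8 × 10²²) / (6.7 × 10⁸)³ = 1.596 × 10⁻⁴
Io: (8.9 × 10²²) / (4.2 × 10⁸)³ = 1.201 × 10⁻³
Ratio (larger/smaller) = 7.5

Io, by a factor of ≈ 7.5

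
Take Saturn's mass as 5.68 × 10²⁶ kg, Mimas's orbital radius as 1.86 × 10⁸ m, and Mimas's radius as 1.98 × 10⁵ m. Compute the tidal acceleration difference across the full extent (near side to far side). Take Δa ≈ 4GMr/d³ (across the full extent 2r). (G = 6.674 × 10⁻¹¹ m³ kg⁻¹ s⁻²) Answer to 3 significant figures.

4.67 × 10⁻³ m/s²

Δa = 4GMr/d³
   = 4 × (6.674 × 10⁻¹¹) × (5.68 × 10²⁶) × (1.98 × 10⁵) / (1.86 × 10⁸)³
   = 4.67 × 10⁻³ m/s²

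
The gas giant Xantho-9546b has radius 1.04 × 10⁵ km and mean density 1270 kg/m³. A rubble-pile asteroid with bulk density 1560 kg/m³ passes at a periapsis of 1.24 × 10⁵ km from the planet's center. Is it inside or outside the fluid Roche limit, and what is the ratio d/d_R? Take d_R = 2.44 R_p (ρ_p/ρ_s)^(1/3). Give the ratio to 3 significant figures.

inside; d/d_R ≈ 0.523

d_R = 2.44 × (1.04 × 10⁵ km) × (1270/1560)^(1/3) = 2.369 × 10⁵ km
d/d_R = (1.24 × 10⁵) / (2.369 × 10⁵) = 0.523
Since d/d_R < 1, the body is inside the Roche limit.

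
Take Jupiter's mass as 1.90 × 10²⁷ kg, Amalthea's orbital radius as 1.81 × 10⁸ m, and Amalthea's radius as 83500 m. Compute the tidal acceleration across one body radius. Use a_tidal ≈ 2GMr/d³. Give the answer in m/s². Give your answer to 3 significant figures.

3.57 × 10⁻³ m/s²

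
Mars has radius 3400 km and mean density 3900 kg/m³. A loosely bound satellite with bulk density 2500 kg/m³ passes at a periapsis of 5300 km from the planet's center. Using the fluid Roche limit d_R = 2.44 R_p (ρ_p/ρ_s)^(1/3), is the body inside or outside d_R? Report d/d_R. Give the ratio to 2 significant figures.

d_R = 2.44 × (3400 km) × (3900/2500)^(1/3) = 9622 km
d/d_R = (5300) / (9622) = 0.55
Since d/d_R < 1, the body is inside the Roche limit.

inside; d/d_R ≈ 0.55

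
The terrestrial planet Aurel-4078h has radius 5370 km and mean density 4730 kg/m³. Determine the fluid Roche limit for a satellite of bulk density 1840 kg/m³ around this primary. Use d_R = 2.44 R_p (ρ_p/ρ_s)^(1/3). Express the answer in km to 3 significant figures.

17900 km

d_R = 2.44 × 5370 km × (4730/1840)^(1/3)
    = 17900 km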